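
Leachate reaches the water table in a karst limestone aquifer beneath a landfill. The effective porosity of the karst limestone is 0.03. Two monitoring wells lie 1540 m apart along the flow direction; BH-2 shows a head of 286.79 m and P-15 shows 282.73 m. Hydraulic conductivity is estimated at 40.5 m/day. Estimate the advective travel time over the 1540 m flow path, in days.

Hydraulic gradient i = (286.79 − 282.73) / 1540 = 4.06 / 1540 = 0.002636.
Darcy flux q = K · i = 40.50 × 0.002636 = 0.1068 m/day.
Seepage velocity v = q / n_e = 0.1068 / 0.03 = 3.559 m/day.
Travel time t = L / v = 1540 / 3.559 = 432.7 days.

433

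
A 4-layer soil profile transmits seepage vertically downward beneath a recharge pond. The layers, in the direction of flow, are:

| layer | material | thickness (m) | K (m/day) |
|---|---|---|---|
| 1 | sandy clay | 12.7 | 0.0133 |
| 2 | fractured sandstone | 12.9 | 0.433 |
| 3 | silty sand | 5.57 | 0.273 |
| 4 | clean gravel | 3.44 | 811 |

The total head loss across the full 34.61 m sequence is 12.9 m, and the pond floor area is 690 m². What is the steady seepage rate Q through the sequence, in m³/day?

8.86

Flow is perpendicular to layering, so the layers act in series and the equivalent K is the thickness-weighted harmonic mean.
Total thickness L = 12.7 + 12.9 + 5.57 + 3.44 = 34.61 m.
Σ(b_i/K_i) = 12.7/0.0133 + 12.9/0.433 + 5.57/0.273 + 3.44/811 = 1005 d.
K_eq = L / Σ(b_i/K_i) = 34.61 / 1005 = 0.03443 m/day.
Q = K_eq · A · (Δh/L) = 0.03443 × 690 × (12.9/34.61) = 8.856 m³/day.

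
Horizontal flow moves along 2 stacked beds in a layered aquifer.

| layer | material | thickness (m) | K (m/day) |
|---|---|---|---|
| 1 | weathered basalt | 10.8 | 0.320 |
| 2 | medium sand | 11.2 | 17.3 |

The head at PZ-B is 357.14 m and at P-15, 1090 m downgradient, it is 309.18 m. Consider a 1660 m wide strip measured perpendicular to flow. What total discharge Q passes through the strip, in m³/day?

14400

Flow is parallel to layering, so each bed carries its own Darcy discharge and the transmissivities add.
Σ(K_i·b_i) = 0.320×10.8 + 17.3×11.2 = 197.2 m²/day.
Hydraulic gradient i = (357.14 − 309.18) / 1090 = 47.96 / 1090 = 0.04400.
Q = Σ(K_i·b_i) · W · i = 197.2 × 1660 × 0.04400 = 14405 m³/day.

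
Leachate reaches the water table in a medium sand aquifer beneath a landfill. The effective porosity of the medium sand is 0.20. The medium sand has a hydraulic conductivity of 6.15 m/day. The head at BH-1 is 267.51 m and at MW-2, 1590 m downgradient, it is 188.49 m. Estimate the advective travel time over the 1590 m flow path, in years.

Hydraulic gradient i = (267.51 − 188.49) / 1590 = 79.02 / 1590 = 0.04970.
Darcy flux q = K · i = 6.150 × 0.04970 = 0.3056 m/day.
Seepage velocity v = q / n_e = 0.3056 / 0.20 = 1.528 m/day.
Travel time t = L / v = 1590 / 1.528 = 1040 days = 2.849 years.

2.85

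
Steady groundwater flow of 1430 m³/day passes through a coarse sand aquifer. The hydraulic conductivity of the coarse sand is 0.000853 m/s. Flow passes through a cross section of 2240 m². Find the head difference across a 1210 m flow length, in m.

10.5

Convert K: 0.000853 m/s × 86400 = 73.70 m/day.
From Q = K·A·i, i = Q / (K·A) = 1430 / (73.70 × 2240) = 0.008662.
Head loss Δh = i · L = 0.008662 × 1210 = 10.48 m.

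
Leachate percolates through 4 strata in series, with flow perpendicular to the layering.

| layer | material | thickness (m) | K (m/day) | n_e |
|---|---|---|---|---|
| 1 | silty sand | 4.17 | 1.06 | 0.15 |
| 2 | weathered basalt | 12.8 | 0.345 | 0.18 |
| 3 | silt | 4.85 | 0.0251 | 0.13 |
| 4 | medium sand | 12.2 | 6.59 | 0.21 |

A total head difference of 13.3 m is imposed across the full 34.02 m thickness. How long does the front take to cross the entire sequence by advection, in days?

With flow normal to the layers, continuity requires the same specific discharge q through every layer.
Σ(b_i/K_i) = 4.17/1.06 + 12.8/0.345 + 4.85/0.0251 + 12.2/6.59 = 236.1 d.
q = Δh / Σ(b_i/K_i) = 13.3 / 236.1 = 0.05633 m/day.
In each layer the seepage velocity is v_i = q/n_i, so the layer transit time is t_i = b_i·n_i / q:
  layer 1 (silty sand): t_1 = 4.17 × 0.15 / 0.05633 = 11.10 d
  layer 2 (weathered basalt): t_2 = 12.8 × 0.18 / 0.05633 = 40.90 d
  layer 3 (silt): t_3 = 4.85 × 0.13 / 0.05633 = 11.19 d
  layer 4 (medium sand): t_4 = 12.2 × 0.21 / 0.05633 = 45.48 d
Total t = Σ t_i = 108.7 days.

109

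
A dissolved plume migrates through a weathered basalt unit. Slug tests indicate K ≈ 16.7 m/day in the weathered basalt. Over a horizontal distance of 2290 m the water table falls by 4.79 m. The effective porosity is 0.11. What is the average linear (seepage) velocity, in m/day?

Hydraulic gradient i = Δh / L = 4.79 / 2290 = 0.002092.
Darcy flux q = K · i = 16.70 × 0.002092 = 0.03493 m/day.
Seepage velocity v = q / n_e = 0.03493 / 0.11 = 0.3176 m/day.

0.318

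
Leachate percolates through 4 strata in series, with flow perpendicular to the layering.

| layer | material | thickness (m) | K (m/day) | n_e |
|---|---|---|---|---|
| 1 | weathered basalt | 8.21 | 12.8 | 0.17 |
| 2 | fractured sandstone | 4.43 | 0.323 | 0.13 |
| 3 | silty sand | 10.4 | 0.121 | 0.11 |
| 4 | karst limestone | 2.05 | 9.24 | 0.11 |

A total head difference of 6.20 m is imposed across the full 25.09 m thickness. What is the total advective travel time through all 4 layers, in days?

With flow normal to the layers, continuity requires the same specific discharge q through every layer.
Σ(b_i/K_i) = 8.21/12.8 + 4.43/0.323 + 10.4/0.121 + 2.05/9.24 = 100.5 d.
q = Δh / Σ(b_i/K_i) = 6.20 / 100.5 = 0.06167 m/day.
In each layer the seepage velocity is v_i = q/n_i, so the layer transit time is t_i = b_i·n_i / q:
  layer 1 (weathered basalt): t_1 = 8.21 × 0.17 / 0.06167 = 22.63 d
  layer 2 (fractured sandstone): t_2 = 4.43 × 0.13 / 0.06167 = 9.338 d
  layer 3 (silty sand): t_3 = 10.4 × 0.11 / 0.06167 = 18.55 d
  layer 4 (karst limestone): t_4 = 2.05 × 0.11 / 0.06167 = 3.656 d
Total t = Σ t_i = 54.17 days.

54.2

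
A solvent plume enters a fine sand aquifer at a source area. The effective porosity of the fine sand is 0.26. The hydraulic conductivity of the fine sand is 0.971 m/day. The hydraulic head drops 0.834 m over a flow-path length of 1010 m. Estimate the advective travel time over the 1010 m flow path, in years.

Hydraulic gradient i = Δh / L = 0.834 / 1010 = 0.0008257.
Darcy flux q = K · i = 0.9710 × 0.0008257 = 0.0008018 m/day.
Seepage velocity v = q / n_e = 0.0008018 / 0.26 = 0.003084 m/day.
Travel time t = L / v = 1010 / 0.003084 = 3.275e+05 days = 896.7 years.

897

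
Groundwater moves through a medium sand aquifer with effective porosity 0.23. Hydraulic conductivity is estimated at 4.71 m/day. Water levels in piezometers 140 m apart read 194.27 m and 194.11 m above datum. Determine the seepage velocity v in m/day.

0.0234

Hydraulic gradient i = (194.27 − 194.11) / 140 = 0.16 / 140 = 0.001143.
Darcy flux q = K · i = 4.710 × 0.001143 = 0.005383 m/day.
Seepage velocity v = q / n_e = 0.005383 / 0.23 = 0.02340 m/day.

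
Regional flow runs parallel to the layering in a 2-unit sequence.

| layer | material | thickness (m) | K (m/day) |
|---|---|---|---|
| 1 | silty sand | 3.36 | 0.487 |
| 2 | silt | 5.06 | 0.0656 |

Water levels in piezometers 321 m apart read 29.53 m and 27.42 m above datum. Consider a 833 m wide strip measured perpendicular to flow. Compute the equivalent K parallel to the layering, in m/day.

Flow is parallel to layering, so each bed carries its own Darcy discharge and the transmissivities add.
Σ(K_i·b_i) = 0.487×3.36 + 0.0656×5.06 = 1.968 m²/day.
Total thickness b = 8.420 m, so K_eq = Σ(K_i·b_i)/b = 0.2338 m/day.

0.234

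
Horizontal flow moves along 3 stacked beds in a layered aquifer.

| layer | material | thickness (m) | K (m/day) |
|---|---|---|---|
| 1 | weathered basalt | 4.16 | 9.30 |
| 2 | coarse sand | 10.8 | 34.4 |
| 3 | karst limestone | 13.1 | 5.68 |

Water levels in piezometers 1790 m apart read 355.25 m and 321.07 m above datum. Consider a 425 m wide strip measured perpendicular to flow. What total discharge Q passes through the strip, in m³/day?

3930

Flow is parallel to layering, so each bed carries its own Darcy discharge and the transmissivities add.
Σ(K_i·b_i) = 9.30×4.16 + 34.4×10.8 + 5.68×13.1 = 484.6 m²/day.
Hydraulic gradient i = (355.25 − 321.07) / 1790 = 34.18 / 1790 = 0.01909.
Q = Σ(K_i·b_i) · W · i = 484.6 × 425 × 0.01909 = 3933 m³/day.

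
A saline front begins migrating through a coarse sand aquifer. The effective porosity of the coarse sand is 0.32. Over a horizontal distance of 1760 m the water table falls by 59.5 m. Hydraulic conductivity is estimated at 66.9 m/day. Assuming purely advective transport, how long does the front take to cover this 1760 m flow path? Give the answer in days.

249

Hydraulic gradient i = Δh / L = 59.5 / 1760 = 0.03381.
Darcy flux q = K · i = 66.90 × 0.03381 = 2.262 m/day.
Seepage velocity v = q / n_e = 2.262 / 0.32 = 7.068 m/day.
Travel time t = L / v = 1760 / 7.068 = 249.0 days.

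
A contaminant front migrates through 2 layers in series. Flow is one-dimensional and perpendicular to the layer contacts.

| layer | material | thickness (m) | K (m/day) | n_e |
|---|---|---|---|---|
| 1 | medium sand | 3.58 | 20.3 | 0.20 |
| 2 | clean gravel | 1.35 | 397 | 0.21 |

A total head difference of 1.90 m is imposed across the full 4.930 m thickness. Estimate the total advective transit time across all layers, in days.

With flow normal to the layers, continuity requires the same specific discharge q through every layer.
Σ(b_i/K_i) = 3.58/20.3 + 1.35/397 = 0.1798 d.
q = Δh / Σ(b_i/K_i) = 1.90 / 0.1798 = 10.57 m/day.
In each layer the seepage velocity is v_i = q/n_i, so the layer transit time is t_i = b_i·n_i / q:
  layer 1 (medium sand): t_1 = 3.58 × 0.20 / 10.57 = 0.06774 d
  layer 2 (clean gravel): t_2 = 1.35 × 0.21 / 10.57 = 0.02682 d
Total t = Σ t_i = 0.09456 days.

0.0946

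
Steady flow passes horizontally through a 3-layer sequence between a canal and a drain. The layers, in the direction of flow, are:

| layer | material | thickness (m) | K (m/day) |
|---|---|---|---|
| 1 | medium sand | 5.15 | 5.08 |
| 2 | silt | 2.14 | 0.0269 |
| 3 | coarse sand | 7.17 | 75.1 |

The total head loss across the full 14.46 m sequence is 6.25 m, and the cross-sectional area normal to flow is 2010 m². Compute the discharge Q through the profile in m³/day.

156

Flow is perpendicular to layering, so the layers act in series and the equivalent K is the thickness-weighted harmonic mean.
Total thickness L = 5.15 + 2.14 + 7.17 = 14.46 m.
Σ(b_i/K_i) = 5.15/5.08 + 2.14/0.0269 + 7.17/75.1 = 80.66 d.
K_eq = L / Σ(b_i/K_i) = 14.46 / 80.66 = 0.1793 m/day.
Q = K_eq · A · (Δh/L) = 0.1793 × 2010 × (6.25/14.46) = 155.7 m³/day.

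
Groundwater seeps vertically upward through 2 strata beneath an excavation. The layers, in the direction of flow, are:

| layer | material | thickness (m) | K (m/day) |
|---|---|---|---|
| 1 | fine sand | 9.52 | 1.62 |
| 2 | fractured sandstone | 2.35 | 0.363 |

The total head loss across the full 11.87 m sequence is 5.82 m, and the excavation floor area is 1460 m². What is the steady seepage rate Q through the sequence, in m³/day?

Flow is perpendicular to layering, so the layers act in series and the equivalent K is the thickness-weighted harmonic mean.
Total thickness L = 9.52 + 2.35 = 11.87 m.
Σ(b_i/K_i) = 9.52/1.62 + 2.35/0.363 = 12.35 d.
K_eq = L / Σ(b_i/K_i) = 11.87 / 12.35 = 0.9611 m/day.
Q = K_eq · A · (Δh/L) = 0.9611 × 1460 × (5.82/11.87) = 688.0 m³/day.

688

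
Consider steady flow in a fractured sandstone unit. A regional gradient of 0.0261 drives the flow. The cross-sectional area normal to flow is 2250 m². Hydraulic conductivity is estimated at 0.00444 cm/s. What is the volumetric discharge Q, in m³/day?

225

Convert K: 0.00444 cm/s × 864 = 3.836 m/day.
Hydraulic gradient i = 0.0261.
Darcy's law: Q = K · A · i = 3.836 × 2250 × 0.02610 = 225.3 m³/day.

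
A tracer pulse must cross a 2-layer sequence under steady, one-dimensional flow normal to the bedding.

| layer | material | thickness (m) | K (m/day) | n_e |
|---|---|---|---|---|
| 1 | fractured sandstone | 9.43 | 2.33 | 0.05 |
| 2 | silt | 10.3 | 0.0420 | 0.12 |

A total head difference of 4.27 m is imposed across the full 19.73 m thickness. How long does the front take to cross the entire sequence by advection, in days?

With flow normal to the layers, continuity requires the same specific discharge q through every layer.
Σ(b_i/K_i) = 9.43/2.33 + 10.3/0.0420 = 249.3 d.
q = Δh / Σ(b_i/K_i) = 4.27 / 249.3 = 0.01713 m/day.
In each layer the seepage velocity is v_i = q/n_i, so the layer transit time is t_i = b_i·n_i / q:
  layer 1 (fractured sandstone): t_1 = 9.43 × 0.05 / 0.01713 = 27.53 d
  layer 2 (silt): t_2 = 10.3 × 0.12 / 0.01713 = 72.16 d
Total t = Σ t_i = 99.68 days.

99.7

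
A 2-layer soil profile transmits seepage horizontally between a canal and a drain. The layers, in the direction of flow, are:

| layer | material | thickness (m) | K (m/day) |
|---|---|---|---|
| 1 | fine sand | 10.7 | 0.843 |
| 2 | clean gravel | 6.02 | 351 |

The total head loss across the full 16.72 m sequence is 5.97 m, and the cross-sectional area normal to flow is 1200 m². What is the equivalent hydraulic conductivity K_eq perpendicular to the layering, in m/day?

Flow is perpendicular to layering, so the layers act in series and the equivalent K is the thickness-weighted harmonic mean.
Total thickness L = 10.7 + 6.02 = 16.72 m.
Σ(b_i/K_i) = 10.7/0.843 + 6.02/351 = 12.71 d.
K_eq = L / Σ(b_i/K_i) = 16.72 / 12.71 = 1.316 m/day.

1.32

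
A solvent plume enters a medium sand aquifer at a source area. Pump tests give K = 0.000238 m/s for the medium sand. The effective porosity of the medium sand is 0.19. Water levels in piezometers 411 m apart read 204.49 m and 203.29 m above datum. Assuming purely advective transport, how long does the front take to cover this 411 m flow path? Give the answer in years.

Convert K: 0.000238 m/s × 86400 = 20.56 m/day.
Hydraulic gradient i = (204.49 − 203.29) / 411 = 1.2 / 411 = 0.002920.
Darcy flux q = K · i = 20.56 × 0.002920 = 0.06004 m/day.
Seepage velocity v = q / n_e = 0.06004 / 0.19 = 0.3160 m/day.
Travel time t = L / v = 411 / 0.3160 = 1301 days = 3.561 years.

3.56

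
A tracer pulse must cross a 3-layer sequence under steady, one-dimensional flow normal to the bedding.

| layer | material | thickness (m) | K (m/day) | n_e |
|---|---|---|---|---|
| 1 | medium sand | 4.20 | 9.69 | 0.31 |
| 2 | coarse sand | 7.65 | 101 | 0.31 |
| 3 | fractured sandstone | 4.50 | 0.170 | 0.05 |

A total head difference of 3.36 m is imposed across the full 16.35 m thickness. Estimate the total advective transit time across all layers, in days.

With flow normal to the layers, continuity requires the same specific discharge q through every layer.
Σ(b_i/K_i) = 4.20/9.69 + 7.65/101 + 4.50/0.170 = 26.98 d.
q = Δh / Σ(b_i/K_i) = 3.36 / 26.98 = 0.1245 m/day.
In each layer the seepage velocity is v_i = q/n_i, so the layer transit time is t_i = b_i·n_i / q:
  layer 1 (medium sand): t_1 = 4.20 × 0.31 / 0.1245 = 10.45 d
  layer 2 (coarse sand): t_2 = 7.65 × 0.31 / 0.1245 = 19.04 d
  layer 3 (fractured sandstone): t_3 = 4.50 × 0.05 / 0.1245 = 1.807 d
Total t = Σ t_i = 31.30 days.

31.3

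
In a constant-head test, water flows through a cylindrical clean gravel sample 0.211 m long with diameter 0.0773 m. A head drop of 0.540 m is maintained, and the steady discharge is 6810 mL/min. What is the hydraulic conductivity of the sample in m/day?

816

Cross-sectional area A = π·(d/2)² = π × (0.0773/2)² = 0.004693 m².
Convert discharge: 6810 mL/min = 0.0001135 m³/s.
Darcy's law rearranged: K = Q·L / (A·Δh) = 0.0001135 × 0.211 / (0.004693 × 0.540) = 0.009450 m/s = 816.5 m/day.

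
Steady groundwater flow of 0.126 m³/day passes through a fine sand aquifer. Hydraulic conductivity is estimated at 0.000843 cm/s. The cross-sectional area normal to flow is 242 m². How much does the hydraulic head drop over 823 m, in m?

0.588

Convert K: 0.000843 cm/s × 864 = 0.7284 m/day.
From Q = K·A·i, i = Q / (K·A) = 0.126 / (0.7284 × 242.0) = 0.0007148.
Head loss Δh = i · L = 0.0007148 × 823 = 0.5883 m.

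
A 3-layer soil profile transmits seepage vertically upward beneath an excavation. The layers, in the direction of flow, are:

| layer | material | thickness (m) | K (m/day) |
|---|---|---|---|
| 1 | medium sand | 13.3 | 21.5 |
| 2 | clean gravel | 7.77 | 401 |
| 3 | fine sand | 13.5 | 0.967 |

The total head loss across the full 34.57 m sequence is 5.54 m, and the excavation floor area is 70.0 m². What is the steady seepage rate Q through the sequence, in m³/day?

26.6

Flow is perpendicular to layering, so the layers act in series and the equivalent K is the thickness-weighted harmonic mean.
Total thickness L = 13.3 + 7.77 + 13.5 = 34.57 m.
Σ(b_i/K_i) = 13.3/21.5 + 7.77/401 + 13.5/0.967 = 14.60 d.
K_eq = L / Σ(b_i/K_i) = 34.57 / 14.60 = 2.368 m/day.
Q = K_eq · A · (Δh/L) = 2.368 × 70.0 × (5.54/34.57) = 26.56 m³/day.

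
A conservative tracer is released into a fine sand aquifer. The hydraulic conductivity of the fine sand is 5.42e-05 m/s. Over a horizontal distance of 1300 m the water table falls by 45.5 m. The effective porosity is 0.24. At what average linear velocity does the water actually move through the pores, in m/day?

0.683

Convert K: 5.42e-05 m/s × 86400 = 4.683 m/day.
Hydraulic gradient i = Δh / L = 45.5 / 1300 = 0.03500.
Darcy flux q = K · i = 4.683 × 0.03500 = 0.1639 m/day.
Seepage velocity v = q / n_e = 0.1639 / 0.24 = 0.6829 m/day.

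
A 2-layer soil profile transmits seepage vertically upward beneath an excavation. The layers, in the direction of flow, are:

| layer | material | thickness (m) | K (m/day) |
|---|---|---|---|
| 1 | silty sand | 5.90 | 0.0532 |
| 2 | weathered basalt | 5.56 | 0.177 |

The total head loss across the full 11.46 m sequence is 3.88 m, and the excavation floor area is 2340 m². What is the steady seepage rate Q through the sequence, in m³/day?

63.8

Flow is perpendicular to layering, so the layers act in series and the equivalent K is the thickness-weighted harmonic mean.
Total thickness L = 5.90 + 5.56 = 11.46 m.
Σ(b_i/K_i) = 5.90/0.0532 + 5.56/0.177 = 142.3 d.
K_eq = L / Σ(b_i/K_i) = 11.46 / 142.3 = 0.08053 m/day.
Q = K_eq · A · (Δh/L) = 0.08053 × 2340 × (3.88/11.46) = 63.80 m³/day.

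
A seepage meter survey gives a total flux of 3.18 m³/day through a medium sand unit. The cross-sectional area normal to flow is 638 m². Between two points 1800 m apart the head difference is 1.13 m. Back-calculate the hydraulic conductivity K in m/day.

Hydraulic gradient i = Δh / L = 1.13 / 1800 = 0.0006278.
From Q = K·A·i, K = Q / (A·i) = 3.18 / (638.0 × 0.0006278) = 7.940 m/day.

7.94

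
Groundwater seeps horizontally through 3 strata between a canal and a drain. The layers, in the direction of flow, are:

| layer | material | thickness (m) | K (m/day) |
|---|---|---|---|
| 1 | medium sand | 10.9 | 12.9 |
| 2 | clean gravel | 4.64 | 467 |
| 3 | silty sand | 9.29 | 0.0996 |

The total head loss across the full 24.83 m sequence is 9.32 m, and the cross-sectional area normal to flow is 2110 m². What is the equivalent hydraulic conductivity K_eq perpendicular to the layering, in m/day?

Flow is perpendicular to layering, so the layers act in series and the equivalent K is the thickness-weighted harmonic mean.
Total thickness L = 10.9 + 4.64 + 9.29 = 24.83 m.
Σ(b_i/K_i) = 10.9/12.9 + 4.64/467 + 9.29/0.0996 = 94.13 d.
K_eq = L / Σ(b_i/K_i) = 24.83 / 94.13 = 0.2638 m/day.

0.264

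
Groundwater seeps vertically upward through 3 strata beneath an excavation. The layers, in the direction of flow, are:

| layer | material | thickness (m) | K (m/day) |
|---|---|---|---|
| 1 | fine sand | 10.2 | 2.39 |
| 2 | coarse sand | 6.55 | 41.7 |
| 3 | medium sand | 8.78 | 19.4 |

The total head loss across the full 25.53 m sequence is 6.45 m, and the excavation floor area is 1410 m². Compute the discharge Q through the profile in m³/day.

1860

Flow is perpendicular to layering, so the layers act in series and the equivalent K is the thickness-weighted harmonic mean.
Total thickness L = 10.2 + 6.55 + 8.78 = 25.53 m.
Σ(b_i/K_i) = 10.2/2.39 + 6.55/41.7 + 8.78/19.4 = 4.877 d.
K_eq = L / Σ(b_i/K_i) = 25.53 / 4.877 = 5.234 m/day.
Q = K_eq · A · (Δh/L) = 5.234 × 1410 × (6.45/25.53) = 1865 m³/day.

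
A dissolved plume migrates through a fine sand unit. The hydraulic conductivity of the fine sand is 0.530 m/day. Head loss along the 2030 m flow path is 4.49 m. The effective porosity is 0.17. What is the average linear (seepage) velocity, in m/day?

Hydraulic gradient i = Δh / L = 4.49 / 2030 = 0.002212.
Darcy flux q = K · i = 0.5300 × 0.002212 = 0.001172 m/day.
Seepage velocity v = q / n_e = 0.001172 / 0.17 = 0.006896 m/day.

0.00690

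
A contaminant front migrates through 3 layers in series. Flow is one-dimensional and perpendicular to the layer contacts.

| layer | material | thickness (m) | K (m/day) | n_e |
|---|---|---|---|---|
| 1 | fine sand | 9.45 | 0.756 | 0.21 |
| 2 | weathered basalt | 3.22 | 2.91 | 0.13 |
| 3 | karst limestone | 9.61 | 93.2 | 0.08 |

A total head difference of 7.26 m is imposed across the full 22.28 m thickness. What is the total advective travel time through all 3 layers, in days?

With flow normal to the layers, continuity requires the same specific discharge q through every layer.
Σ(b_i/K_i) = 9.45/0.756 + 3.22/2.91 + 9.61/93.2 = 13.71 d.
q = Δh / Σ(b_i/K_i) = 7.26 / 13.71 = 0.5296 m/day.
In each layer the seepage velocity is v_i = q/n_i, so the layer transit time is t_i = b_i·n_i / q:
  layer 1 (fine sand): t_1 = 9.45 × 0.21 / 0.5296 = 3.747 d
  layer 2 (weathered basalt): t_2 = 3.22 × 0.13 / 0.5296 = 0.7905 d
  layer 3 (karst limestone): t_3 = 9.61 × 0.08 / 0.5296 = 1.452 d
Total t = Σ t_i = 5.990 days.

5.99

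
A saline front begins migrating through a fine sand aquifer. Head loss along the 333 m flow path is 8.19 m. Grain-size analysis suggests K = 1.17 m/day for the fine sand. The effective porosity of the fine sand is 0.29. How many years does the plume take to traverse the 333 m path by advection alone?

9.19

Hydraulic gradient i = Δh / L = 8.19 / 333 = 0.02459.
Darcy flux q = K · i = 1.170 × 0.02459 = 0.02878 m/day.
Seepage velocity v = q / n_e = 0.02878 / 0.29 = 0.09923 m/day.
Travel time t = L / v = 333 / 0.09923 = 3356 days = 9.188 years.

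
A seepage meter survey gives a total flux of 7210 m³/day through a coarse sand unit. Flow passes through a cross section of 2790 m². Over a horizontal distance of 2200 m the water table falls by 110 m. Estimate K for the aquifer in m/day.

51.7

Hydraulic gradient i = Δh / L = 110 / 2200 = 0.05000.
From Q = K·A·i, K = Q / (A·i) = 7210 / (2790 × 0.05000) = 51.68 m/day.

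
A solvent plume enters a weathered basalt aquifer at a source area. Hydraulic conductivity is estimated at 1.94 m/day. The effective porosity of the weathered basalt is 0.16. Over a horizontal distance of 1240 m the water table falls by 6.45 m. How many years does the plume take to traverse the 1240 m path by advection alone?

Hydraulic gradient i = Δh / L = 6.45 / 1240 = 0.005202.
Darcy flux q = K · i = 1.940 × 0.005202 = 0.01009 m/day.
Seepage velocity v = q / n_e = 0.01009 / 0.16 = 0.06307 m/day.
Travel time t = L / v = 1240 / 0.06307 = 19661 days = 53.83 years.

53.8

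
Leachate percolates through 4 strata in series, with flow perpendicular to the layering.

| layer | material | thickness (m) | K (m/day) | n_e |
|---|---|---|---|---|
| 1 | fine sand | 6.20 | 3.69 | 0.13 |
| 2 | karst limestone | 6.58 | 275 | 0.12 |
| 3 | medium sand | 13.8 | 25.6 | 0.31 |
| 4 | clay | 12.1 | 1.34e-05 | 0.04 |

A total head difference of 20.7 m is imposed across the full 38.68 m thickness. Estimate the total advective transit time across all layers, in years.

759

With flow normal to the layers, continuity requires the same specific discharge q through every layer.
Σ(b_i/K_i) = 6.20/3.69 + 6.58/275 + 13.8/25.6 + 12.1/1.34e-05 = 9.030e+05 d.
q = Δh / Σ(b_i/K_i) = 20.7 / 9.030e+05 = 2.292e-05 m/day.
In each layer the seepage velocity is v_i = q/n_i, so the layer transit time is t_i = b_i·n_i / q:
  layer 1 (fine sand): t_1 = 6.20 × 0.13 / 2.292e-05 = 35160 d
  layer 2 (karst limestone): t_2 = 6.58 × 0.12 / 2.292e-05 = 34444 d
  layer 3 (medium sand): t_3 = 13.8 × 0.31 / 2.292e-05 = 1.866e+05 d
  layer 4 (clay): t_4 = 12.1 × 0.04 / 2.292e-05 = 21113 d
Total t = Σ t_i = 2.773e+05 days = 759.3 years.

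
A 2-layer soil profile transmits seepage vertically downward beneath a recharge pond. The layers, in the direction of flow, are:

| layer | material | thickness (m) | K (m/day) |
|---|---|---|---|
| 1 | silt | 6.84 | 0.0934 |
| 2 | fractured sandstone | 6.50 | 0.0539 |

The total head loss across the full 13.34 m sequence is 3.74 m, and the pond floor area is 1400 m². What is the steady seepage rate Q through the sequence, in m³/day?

Flow is perpendicular to layering, so the layers act in series and the equivalent K is the thickness-weighted harmonic mean.
Total thickness L = 6.84 + 6.50 = 13.34 m.
Σ(b_i/K_i) = 6.84/0.0934 + 6.50/0.0539 = 193.8 d.
K_eq = L / Σ(b_i/K_i) = 13.34 / 193.8 = 0.06882 m/day.
Q = K_eq · A · (Δh/L) = 0.06882 × 1400 × (3.74/13.34) = 27.01 m³/day.

27.0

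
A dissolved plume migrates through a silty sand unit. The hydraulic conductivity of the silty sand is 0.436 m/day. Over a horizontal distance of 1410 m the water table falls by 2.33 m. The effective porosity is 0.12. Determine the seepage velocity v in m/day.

Hydraulic gradient i = Δh / L = 2.33 / 1410 = 0.001652.
Darcy flux q = K · i = 0.4360 × 0.001652 = 0.0007205 m/day.
Seepage velocity v = q / n_e = 0.0007205 / 0.12 = 0.006004 m/day.

0.00600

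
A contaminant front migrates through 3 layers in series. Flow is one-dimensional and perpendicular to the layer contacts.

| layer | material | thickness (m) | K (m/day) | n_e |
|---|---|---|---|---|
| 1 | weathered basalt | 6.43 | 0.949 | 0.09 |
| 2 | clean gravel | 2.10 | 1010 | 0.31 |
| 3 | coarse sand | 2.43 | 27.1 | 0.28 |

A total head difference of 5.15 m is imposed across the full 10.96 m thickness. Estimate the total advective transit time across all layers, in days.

2.55

With flow normal to the layers, continuity requires the same specific discharge q through every layer.
Σ(b_i/K_i) = 6.43/0.949 + 2.10/1010 + 2.43/27.1 = 6.867 d.
q = Δh / Σ(b_i/K_i) = 5.15 / 6.867 = 0.7499 m/day.
In each layer the seepage velocity is v_i = q/n_i, so the layer transit time is t_i = b_i·n_i / q:
  layer 1 (weathered basalt): t_1 = 6.43 × 0.09 / 0.7499 = 0.7717 d
  layer 2 (clean gravel): t_2 = 2.10 × 0.31 / 0.7499 = 0.8681 d
  layer 3 (coarse sand): t_3 = 2.43 × 0.28 / 0.7499 = 0.9073 d
Total t = Σ t_i = 2.547 days.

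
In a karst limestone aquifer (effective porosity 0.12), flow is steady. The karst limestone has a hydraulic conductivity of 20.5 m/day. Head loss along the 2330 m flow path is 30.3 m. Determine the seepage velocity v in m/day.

Hydraulic gradient i = Δh / L = 30.3 / 2330 = 0.01300.
Darcy flux q = K · i = 20.50 × 0.01300 = 0.2666 m/day.
Seepage velocity v = q / n_e = 0.2666 / 0.12 = 2.222 m/day.

2.22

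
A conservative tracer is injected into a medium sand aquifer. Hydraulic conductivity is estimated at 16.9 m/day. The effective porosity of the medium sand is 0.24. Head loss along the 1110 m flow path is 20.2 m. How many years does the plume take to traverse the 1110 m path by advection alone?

Hydraulic gradient i = Δh / L = 20.2 / 1110 = 0.01820.
Darcy flux q = K · i = 16.90 × 0.01820 = 0.3075 m/day.
Seepage velocity v = q / n_e = 0.3075 / 0.24 = 1.281 m/day.
Travel time t = L / v = 1110 / 1.281 = 866.2 days = 2.372 years.

2.37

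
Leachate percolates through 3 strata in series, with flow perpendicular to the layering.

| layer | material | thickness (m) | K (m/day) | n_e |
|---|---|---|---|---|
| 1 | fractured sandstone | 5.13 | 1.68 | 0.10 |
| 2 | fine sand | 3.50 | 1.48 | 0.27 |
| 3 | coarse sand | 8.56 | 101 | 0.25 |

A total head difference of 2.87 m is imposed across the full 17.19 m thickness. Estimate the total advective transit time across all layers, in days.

With flow normal to the layers, continuity requires the same specific discharge q through every layer.
Σ(b_i/K_i) = 5.13/1.68 + 3.50/1.48 + 8.56/101 = 5.503 d.
q = Δh / Σ(b_i/K_i) = 2.87 / 5.503 = 0.5215 m/day.
In each layer the seepage velocity is v_i = q/n_i, so the layer transit time is t_i = b_i·n_i / q:
  layer 1 (fractured sandstone): t_1 = 5.13 × 0.10 / 0.5215 = 0.9837 d
  layer 2 (fine sand): t_2 = 3.50 × 0.27 / 0.5215 = 1.812 d
  layer 3 (coarse sand): t_3 = 8.56 × 0.25 / 0.5215 = 4.103 d
Total t = Σ t_i = 6.899 days.

6.90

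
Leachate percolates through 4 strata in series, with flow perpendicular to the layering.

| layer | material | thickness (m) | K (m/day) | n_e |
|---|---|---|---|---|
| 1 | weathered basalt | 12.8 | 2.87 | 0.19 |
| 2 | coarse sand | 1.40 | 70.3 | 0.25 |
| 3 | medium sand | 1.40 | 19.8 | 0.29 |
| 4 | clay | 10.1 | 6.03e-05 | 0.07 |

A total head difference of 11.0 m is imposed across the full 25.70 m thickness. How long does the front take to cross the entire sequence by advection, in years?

162

With flow normal to the layers, continuity requires the same specific discharge q through every layer.
Σ(b_i/K_i) = 12.8/2.87 + 1.40/70.3 + 1.40/19.8 + 10.1/6.03e-05 = 1.675e+05 d.
q = Δh / Σ(b_i/K_i) = 11.0 / 1.675e+05 = 6.567e-05 m/day.
In each layer the seepage velocity is v_i = q/n_i, so the layer transit time is t_i = b_i·n_i / q:
  layer 1 (weathered basalt): t_1 = 12.8 × 0.19 / 6.567e-05 = 37033 d
  layer 2 (coarse sand): t_2 = 1.40 × 0.25 / 6.567e-05 = 5330 d
  layer 3 (medium sand): t_3 = 1.40 × 0.29 / 6.567e-05 = 6182 d
  layer 4 (clay): t_4 = 10.1 × 0.07 / 6.567e-05 = 10766 d
Total t = Σ t_i = 59310 days = 162.4 years.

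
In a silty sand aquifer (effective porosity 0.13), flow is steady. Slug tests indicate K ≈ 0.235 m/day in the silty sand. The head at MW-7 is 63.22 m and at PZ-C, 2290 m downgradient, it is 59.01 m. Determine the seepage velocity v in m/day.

Hydraulic gradient i = (63.22 − 59.01) / 2290 = 4.21 / 2290 = 0.001838.
Darcy flux q = K · i = 0.2350 × 0.001838 = 0.0004320 m/day.
Seepage velocity v = q / n_e = 0.0004320 / 0.13 = 0.003323 m/day.

0.00332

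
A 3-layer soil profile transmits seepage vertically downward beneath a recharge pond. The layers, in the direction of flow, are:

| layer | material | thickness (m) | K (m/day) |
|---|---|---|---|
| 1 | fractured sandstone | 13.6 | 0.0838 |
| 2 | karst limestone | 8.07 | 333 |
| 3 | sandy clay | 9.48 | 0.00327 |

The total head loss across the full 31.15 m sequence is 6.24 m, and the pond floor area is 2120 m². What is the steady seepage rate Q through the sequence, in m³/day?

4.32

Flow is perpendicular to layering, so the layers act in series and the equivalent K is the thickness-weighted harmonic mean.
Total thickness L = 13.6 + 8.07 + 9.48 = 31.15 m.
Σ(b_i/K_i) = 13.6/0.0838 + 8.07/333 + 9.48/0.00327 = 3061 d.
K_eq = L / Σ(b_i/K_i) = 31.15 / 3061 = 0.01018 m/day.
Q = K_eq · A · (Δh/L) = 0.01018 × 2120 × (6.24/31.15) = 4.321 m³/day.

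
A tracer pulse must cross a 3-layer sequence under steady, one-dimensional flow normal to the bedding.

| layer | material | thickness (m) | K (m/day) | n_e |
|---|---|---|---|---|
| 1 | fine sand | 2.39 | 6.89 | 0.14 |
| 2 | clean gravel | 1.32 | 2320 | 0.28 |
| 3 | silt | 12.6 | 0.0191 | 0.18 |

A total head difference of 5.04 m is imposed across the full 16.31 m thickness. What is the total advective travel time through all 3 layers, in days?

With flow normal to the layers, continuity requires the same specific discharge q through every layer.
Σ(b_i/K_i) = 2.39/6.89 + 1.32/2320 + 12.6/0.0191 = 660.0 d.
q = Δh / Σ(b_i/K_i) = 5.04 / 660.0 = 0.007636 m/day.
In each layer the seepage velocity is v_i = q/n_i, so the layer transit time is t_i = b_i·n_i / q:
  layer 1 (fine sand): t_1 = 2.39 × 0.14 / 0.007636 = 43.82 d
  layer 2 (clean gravel): t_2 = 1.32 × 0.28 / 0.007636 = 48.40 d
  layer 3 (silt): t_3 = 12.6 × 0.18 / 0.007636 = 297.0 d
Total t = Σ t_i = 389.2 days.

389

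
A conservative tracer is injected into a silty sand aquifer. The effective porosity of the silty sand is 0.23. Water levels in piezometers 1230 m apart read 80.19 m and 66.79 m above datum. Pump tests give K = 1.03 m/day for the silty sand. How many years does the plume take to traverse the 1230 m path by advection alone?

Hydraulic gradient i = (80.19 − 66.79) / 1230 = 13.4 / 1230 = 0.01089.
Darcy flux q = K · i = 1.030 × 0.01089 = 0.01122 m/day.
Seepage velocity v = q / n_e = 0.01122 / 0.23 = 0.04879 m/day.
Travel time t = L / v = 1230 / 0.04879 = 25211 days = 69.02 years.

69.0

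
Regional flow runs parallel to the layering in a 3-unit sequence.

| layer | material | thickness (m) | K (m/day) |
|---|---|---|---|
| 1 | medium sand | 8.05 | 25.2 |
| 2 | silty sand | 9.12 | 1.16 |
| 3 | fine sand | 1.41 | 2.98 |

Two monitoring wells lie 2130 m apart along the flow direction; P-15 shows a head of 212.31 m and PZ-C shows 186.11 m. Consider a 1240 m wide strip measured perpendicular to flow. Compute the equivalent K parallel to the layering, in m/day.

11.7

Flow is parallel to layering, so each bed carries its own Darcy discharge and the transmissivities add.
Σ(K_i·b_i) = 25.2×8.05 + 1.16×9.12 + 2.98×1.41 = 217.6 m²/day.
Total thickness b = 18.58 m, so K_eq = Σ(K_i·b_i)/b = 11.71 m/day.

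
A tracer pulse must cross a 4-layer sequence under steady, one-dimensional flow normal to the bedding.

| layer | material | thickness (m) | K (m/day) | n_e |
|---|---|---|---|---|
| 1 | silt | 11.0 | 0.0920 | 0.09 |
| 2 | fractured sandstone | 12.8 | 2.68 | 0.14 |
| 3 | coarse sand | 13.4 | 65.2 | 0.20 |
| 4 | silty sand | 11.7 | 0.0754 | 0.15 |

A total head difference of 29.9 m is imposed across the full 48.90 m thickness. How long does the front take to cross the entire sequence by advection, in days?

With flow normal to the layers, continuity requires the same specific discharge q through every layer.
Σ(b_i/K_i) = 11.0/0.0920 + 12.8/2.68 + 13.4/65.2 + 11.7/0.0754 = 279.7 d.
q = Δh / Σ(b_i/K_i) = 29.9 / 279.7 = 0.1069 m/day.
In each layer the seepage velocity is v_i = q/n_i, so the layer transit time is t_i = b_i·n_i / q:
  layer 1 (silt): t_1 = 11.0 × 0.09 / 0.1069 = 9.262 d
  layer 2 (fractured sandstone): t_2 = 12.8 × 0.14 / 0.1069 = 16.76 d
  layer 3 (coarse sand): t_3 = 13.4 × 0.20 / 0.1069 = 25.07 d
  layer 4 (silty sand): t_4 = 11.7 × 0.15 / 0.1069 = 16.42 d
Total t = Σ t_i = 67.52 days.

67.5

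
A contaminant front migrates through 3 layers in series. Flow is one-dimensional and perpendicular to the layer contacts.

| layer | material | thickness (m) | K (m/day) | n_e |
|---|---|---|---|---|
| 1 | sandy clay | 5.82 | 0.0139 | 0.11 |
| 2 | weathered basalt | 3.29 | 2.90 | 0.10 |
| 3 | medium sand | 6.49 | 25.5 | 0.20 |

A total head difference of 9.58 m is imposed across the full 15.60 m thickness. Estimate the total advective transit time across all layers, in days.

With flow normal to the layers, continuity requires the same specific discharge q through every layer.
Σ(b_i/K_i) = 5.82/0.0139 + 3.29/2.90 + 6.49/25.5 = 420.1 d.
q = Δh / Σ(b_i/K_i) = 9.58 / 420.1 = 0.02280 m/day.
In each layer the seepage velocity is v_i = q/n_i, so the layer transit time is t_i = b_i·n_i / q:
  layer 1 (sandy clay): t_1 = 5.82 × 0.11 / 0.02280 = 28.07 d
  layer 2 (weathered basalt): t_2 = 3.29 × 0.10 / 0.02280 = 14.43 d
  layer 3 (medium sand): t_3 = 6.49 × 0.20 / 0.02280 = 56.92 d
Total t = Σ t_i = 99.42 days.

99.4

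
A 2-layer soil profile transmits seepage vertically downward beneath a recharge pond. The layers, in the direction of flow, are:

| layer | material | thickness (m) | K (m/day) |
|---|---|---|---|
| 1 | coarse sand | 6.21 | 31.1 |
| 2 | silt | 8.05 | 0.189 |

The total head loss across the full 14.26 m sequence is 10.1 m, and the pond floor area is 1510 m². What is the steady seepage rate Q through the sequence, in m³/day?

Flow is perpendicular to layering, so the layers act in series and the equivalent K is the thickness-weighted harmonic mean.
Total thickness L = 6.21 + 8.05 = 14.26 m.
Σ(b_i/K_i) = 6.21/31.1 + 8.05/0.189 = 42.79 d.
K_eq = L / Σ(b_i/K_i) = 14.26 / 42.79 = 0.3332 m/day.
Q = K_eq · A · (Δh/L) = 0.3332 × 1510 × (10.1/14.26) = 356.4 m³/day.

356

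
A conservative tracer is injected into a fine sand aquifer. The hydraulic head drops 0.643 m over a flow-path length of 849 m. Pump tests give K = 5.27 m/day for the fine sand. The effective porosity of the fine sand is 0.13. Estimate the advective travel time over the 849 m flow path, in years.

Hydraulic gradient i = Δh / L = 0.643 / 849 = 0.0007574.
Darcy flux q = K · i = 5.270 × 0.0007574 = 0.003991 m/day.
Seepage velocity v = q / n_e = 0.003991 / 0.13 = 0.03070 m/day.
Travel time t = L / v = 849 / 0.03070 = 27653 days = 75.71 years.

75.7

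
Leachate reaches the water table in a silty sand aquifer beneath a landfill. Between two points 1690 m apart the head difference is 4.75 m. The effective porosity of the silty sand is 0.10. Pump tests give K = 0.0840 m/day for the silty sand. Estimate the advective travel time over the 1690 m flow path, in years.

1960

Hydraulic gradient i = Δh / L = 4.75 / 1690 = 0.002811.
Darcy flux q = K · i = 0.08400 × 0.002811 = 0.0002361 m/day.
Seepage velocity v = q / n_e = 0.0002361 / 0.10 = 0.002361 m/day.
Travel time t = L / v = 1690 / 0.002361 = 7.158e+05 days = 1960 years.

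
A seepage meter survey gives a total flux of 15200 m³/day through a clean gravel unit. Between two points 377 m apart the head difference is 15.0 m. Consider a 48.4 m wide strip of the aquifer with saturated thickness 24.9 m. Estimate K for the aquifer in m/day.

317

Cross-sectional area A = 48.4 × 24.9 = 1205 m².
Hydraulic gradient i = Δh / L = 15.0 / 377 = 0.03979.
From Q = K·A·i, K = Q / (A·i) = 15200 / (1205 × 0.03979) = 317.0 m/day.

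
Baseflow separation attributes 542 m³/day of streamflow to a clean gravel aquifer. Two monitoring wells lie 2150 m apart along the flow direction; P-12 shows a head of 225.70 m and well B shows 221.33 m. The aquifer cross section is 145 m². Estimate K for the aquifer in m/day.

Hydraulic gradient i = (225.70 − 221.33) / 2150 = 4.37 / 2150 = 0.002033.
From Q = K·A·i, K = Q / (A·i) = 542 / (145.0 × 0.002033) = 1839 m/day.

1840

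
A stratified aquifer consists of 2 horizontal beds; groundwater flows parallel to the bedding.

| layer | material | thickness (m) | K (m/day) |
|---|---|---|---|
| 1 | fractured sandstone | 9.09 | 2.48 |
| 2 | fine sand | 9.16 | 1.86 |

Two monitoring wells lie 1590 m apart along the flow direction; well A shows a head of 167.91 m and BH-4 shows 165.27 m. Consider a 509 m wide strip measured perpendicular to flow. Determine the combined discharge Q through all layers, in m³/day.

Flow is parallel to layering, so each bed carries its own Darcy discharge and the transmissivities add.
Σ(K_i·b_i) = 2.48×9.09 + 1.86×9.16 = 39.58 m²/day.
Hydraulic gradient i = (167.91 − 165.27) / 1590 = 2.64 / 1590 = 0.001660.
Q = Σ(K_i·b_i) · W · i = 39.58 × 509 × 0.001660 = 33.45 m³/day.

33.5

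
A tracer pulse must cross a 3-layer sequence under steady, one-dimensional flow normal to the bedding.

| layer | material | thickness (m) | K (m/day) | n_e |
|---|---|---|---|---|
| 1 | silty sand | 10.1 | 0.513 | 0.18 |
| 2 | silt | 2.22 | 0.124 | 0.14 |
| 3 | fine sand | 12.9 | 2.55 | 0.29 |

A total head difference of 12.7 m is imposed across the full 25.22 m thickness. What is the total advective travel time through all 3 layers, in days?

With flow normal to the layers, continuity requires the same specific discharge q through every layer.
Σ(b_i/K_i) = 10.1/0.513 + 2.22/0.124 + 12.9/2.55 = 42.65 d.
q = Δh / Σ(b_i/K_i) = 12.7 / 42.65 = 0.2978 m/day.
In each layer the seepage velocity is v_i = q/n_i, so the layer transit time is t_i = b_i·n_i / q:
  layer 1 (silty sand): t_1 = 10.1 × 0.18 / 0.2978 = 6.105 d
  layer 2 (silt): t_2 = 2.22 × 0.14 / 0.2978 = 1.044 d
  layer 3 (fine sand): t_3 = 12.9 × 0.29 / 0.2978 = 12.56 d
Total t = Σ t_i = 19.71 days.

19.7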